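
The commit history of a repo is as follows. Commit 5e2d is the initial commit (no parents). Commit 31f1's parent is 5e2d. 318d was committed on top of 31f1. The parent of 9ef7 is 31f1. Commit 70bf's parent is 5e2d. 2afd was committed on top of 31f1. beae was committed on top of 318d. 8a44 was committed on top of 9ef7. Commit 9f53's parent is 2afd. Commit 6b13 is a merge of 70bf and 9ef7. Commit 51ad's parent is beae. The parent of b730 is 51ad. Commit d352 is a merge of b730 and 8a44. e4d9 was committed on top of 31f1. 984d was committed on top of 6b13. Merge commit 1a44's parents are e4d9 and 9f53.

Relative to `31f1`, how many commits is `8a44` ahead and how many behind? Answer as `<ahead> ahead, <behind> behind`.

2 ahead, 0 behind

Reachable from 8a44: {31f1, 5e2d, 8a44, 9ef7}.
Reachable from 31f1: {31f1, 5e2d}.
Only in 8a44's history (ahead): {8a44, 9ef7} — 2.
Only in 31f1's history (behind): {} — 0.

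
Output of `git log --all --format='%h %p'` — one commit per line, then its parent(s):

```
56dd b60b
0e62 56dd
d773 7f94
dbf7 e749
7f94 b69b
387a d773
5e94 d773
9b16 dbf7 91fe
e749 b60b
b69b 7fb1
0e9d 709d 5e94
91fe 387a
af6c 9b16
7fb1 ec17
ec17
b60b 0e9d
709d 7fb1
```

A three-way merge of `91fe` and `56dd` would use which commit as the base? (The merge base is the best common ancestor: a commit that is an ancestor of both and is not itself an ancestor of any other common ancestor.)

d773

Ancestors of 91fe: {387a, 7f94, 7fb1, 91fe, b69b, d773, ec17}.
Ancestors of 56dd: {0e9d, 56dd, 5e94, 709d, 7f94, 7fb1, b60b, b69b, d773, ec17}.
Common ancestors: {7f94, 7fb1, b69b, d773, ec17}.
Among these, d773 is not an ancestor of any other common ancestor — it is the merge base.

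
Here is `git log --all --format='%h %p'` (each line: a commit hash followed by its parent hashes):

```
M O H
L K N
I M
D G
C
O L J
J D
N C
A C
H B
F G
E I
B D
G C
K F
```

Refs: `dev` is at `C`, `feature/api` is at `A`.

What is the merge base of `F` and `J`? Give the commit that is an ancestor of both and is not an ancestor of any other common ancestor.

Ancestors of F: {C, F, G}.
Ancestors of J: {C, D, G, J}.
Common ancestors: {C, G}.
Among these, G is not an ancestor of any other common ancestor — it is the merge base.

G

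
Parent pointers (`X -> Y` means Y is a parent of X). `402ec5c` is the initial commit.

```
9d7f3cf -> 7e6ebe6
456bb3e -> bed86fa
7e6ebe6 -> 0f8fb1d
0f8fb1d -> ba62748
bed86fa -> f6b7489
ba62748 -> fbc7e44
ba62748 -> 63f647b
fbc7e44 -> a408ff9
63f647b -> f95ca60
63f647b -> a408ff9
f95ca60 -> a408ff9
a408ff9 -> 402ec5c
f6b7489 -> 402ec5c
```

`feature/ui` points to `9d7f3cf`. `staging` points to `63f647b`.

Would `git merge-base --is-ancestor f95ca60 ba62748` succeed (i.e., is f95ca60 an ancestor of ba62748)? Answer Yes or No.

Yes

Ancestors of ba62748 (commits reachable by following parents): {402ec5c, 63f647b, a408ff9, ba62748, f95ca60, fbc7e44}.
f95ca60 is in that set, so it is an ancestor of ba62748.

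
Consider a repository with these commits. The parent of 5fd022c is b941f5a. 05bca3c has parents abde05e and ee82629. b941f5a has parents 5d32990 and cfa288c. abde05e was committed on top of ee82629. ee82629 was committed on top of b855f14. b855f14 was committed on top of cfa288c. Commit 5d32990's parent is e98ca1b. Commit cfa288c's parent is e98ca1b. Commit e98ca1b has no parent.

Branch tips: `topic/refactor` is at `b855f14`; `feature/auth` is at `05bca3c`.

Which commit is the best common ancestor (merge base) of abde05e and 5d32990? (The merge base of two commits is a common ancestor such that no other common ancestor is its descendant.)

Ancestors of abde05e: {abde05e, b855f14, cfa288c, e98ca1b, ee82629}.
Ancestors of 5d32990: {5d32990, e98ca1b}.
Common ancestors: {e98ca1b}.
The only common ancestor is e98ca1b, so it is the merge base.

e98ca1b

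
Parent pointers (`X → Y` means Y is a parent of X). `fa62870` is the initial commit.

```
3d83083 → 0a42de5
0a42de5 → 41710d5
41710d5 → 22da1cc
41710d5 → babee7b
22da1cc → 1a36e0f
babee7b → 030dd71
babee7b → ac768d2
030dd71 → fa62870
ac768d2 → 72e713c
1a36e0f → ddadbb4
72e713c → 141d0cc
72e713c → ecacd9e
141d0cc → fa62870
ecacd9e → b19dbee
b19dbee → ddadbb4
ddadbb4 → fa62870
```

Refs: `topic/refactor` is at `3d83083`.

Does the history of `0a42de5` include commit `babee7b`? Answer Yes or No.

Yes

Ancestors of 0a42de5 (commits reachable by following parents): {030dd71, 0a42de5, 141d0cc, 1a36e0f, 22da1cc, 41710d5, 72e713c, ac768d2, b19dbee, babee7b, ddadbb4, ecacd9e, fa62870}.
babee7b is in that set, so it is an ancestor of 0a42de5.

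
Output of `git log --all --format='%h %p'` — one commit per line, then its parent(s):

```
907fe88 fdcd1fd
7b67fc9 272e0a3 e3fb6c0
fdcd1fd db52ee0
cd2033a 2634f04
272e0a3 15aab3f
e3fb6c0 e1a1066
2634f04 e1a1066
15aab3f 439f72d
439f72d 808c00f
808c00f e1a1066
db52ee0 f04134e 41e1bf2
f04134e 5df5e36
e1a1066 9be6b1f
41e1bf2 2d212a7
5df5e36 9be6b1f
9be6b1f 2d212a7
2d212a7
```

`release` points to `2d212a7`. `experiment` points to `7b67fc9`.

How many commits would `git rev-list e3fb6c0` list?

Walking parent pointers from e3fb6c0: reachable set = {2d212a7, 9be6b1f, e1a1066, e3fb6c0}.
That is 4 commits.

4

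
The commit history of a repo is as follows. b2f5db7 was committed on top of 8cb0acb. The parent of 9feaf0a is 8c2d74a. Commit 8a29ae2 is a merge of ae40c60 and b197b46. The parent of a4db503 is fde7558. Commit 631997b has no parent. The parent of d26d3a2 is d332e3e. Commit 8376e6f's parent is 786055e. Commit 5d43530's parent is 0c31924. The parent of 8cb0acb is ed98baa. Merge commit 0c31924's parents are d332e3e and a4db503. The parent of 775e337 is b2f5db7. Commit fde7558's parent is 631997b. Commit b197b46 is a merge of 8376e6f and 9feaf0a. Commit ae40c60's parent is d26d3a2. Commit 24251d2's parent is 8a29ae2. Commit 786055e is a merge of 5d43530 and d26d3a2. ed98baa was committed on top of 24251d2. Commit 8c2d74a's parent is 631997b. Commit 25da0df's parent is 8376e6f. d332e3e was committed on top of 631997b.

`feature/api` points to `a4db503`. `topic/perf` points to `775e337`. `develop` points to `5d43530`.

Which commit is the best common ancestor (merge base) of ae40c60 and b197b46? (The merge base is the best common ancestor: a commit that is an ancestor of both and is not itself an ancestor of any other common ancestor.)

d26d3a2

Ancestors of ae40c60: {631997b, ae40c60, d26d3a2, d332e3e}.
Ancestors of b197b46: {0c31924, 5d43530, 631997b, 786055e, 8376e6f, 8c2d74a, 9feaf0a, a4db503, b197b46, d26d3a2, d332e3e, fde7558}.
Common ancestors: {631997b, d26d3a2, d332e3e}.
Among these, d26d3a2 is not an ancestor of any other common ancestor — it is the merge base.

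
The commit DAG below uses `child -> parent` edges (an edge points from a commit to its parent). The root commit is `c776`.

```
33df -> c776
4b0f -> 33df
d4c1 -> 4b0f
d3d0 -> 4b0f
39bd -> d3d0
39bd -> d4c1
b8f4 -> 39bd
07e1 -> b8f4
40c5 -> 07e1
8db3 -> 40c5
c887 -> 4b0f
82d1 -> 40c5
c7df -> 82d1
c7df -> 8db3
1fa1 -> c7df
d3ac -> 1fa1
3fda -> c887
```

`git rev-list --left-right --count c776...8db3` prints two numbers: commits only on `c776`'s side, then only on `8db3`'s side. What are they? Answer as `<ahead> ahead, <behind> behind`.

Reachable from c776: {c776}.
Reachable from 8db3: {07e1, 33df, 39bd, 40c5, 4b0f, 8db3, b8f4, c776, d3d0, d4c1}.
Only in c776's history (ahead): {} — 0.
Only in 8db3's history (behind): {07e1, 33df, 39bd, 40c5, 4b0f, 8db3, b8f4, d3d0, d4c1} — 9.

0 ahead, 9 behind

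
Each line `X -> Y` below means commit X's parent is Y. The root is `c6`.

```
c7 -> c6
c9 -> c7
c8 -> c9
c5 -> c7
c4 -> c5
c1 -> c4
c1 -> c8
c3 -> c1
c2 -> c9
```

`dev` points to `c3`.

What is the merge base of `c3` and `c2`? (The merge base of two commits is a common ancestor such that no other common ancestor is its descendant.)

Ancestors of c3: {c1, c3, c4, c5, c6, c7, c8, c9}.
Ancestors of c2: {c2, c6, c7, c9}.
Common ancestors: {c6, c7, c9}.
Among these, c9 is not an ancestor of any other common ancestor — it is the merge base.

c9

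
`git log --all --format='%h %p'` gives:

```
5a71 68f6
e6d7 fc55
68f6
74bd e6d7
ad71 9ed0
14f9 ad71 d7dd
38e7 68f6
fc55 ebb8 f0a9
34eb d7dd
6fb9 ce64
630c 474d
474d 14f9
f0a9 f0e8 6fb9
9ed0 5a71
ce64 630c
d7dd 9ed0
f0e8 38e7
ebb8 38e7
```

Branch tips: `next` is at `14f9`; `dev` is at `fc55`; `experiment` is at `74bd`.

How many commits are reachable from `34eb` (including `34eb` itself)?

5

Walking parent pointers from 34eb: reachable set = {34eb, 5a71, 68f6, 9ed0, d7dd}.
That is 5 commits.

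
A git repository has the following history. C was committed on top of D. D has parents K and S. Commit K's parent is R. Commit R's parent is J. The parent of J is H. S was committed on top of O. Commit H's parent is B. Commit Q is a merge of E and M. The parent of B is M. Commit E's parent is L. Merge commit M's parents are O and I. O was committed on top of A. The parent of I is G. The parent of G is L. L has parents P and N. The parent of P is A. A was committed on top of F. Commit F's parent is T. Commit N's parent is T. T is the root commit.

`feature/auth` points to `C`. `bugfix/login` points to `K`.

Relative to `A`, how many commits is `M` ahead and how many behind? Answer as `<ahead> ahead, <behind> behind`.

Reachable from M: {A, F, G, I, L, M, N, O, P, T}.
Reachable from A: {A, F, T}.
Only in M's history (ahead): {G, I, L, M, N, O, P} — 7.
Only in A's history (behind): {} — 0.

7 ahead, 0 behind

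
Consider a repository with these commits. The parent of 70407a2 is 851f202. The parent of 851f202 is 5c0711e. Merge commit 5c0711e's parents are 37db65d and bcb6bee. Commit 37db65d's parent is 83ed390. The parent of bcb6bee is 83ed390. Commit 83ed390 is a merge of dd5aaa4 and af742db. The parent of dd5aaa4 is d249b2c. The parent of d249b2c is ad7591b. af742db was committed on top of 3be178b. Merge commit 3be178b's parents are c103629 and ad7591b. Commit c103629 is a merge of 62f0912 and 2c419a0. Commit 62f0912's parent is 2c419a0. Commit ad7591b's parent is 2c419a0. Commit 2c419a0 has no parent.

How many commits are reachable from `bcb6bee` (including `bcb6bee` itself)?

Walking parent pointers from bcb6bee: reachable set = {2c419a0, 3be178b, 62f0912, 83ed390, ad7591b, af742db, bcb6bee, c103629, d249b2c, dd5aaa4}.
That is 10 commits.

10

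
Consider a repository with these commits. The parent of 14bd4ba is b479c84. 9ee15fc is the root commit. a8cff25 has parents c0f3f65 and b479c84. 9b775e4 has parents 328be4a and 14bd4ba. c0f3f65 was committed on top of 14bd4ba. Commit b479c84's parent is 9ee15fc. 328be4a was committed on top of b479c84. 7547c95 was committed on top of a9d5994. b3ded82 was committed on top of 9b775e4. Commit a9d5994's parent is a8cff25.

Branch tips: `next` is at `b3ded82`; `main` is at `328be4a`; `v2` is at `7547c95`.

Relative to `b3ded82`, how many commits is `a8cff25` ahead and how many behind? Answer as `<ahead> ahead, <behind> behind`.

2 ahead, 3 behind

Reachable from a8cff25: {14bd4ba, 9ee15fc, a8cff25, b479c84, c0f3f65}.
Reachable from b3ded82: {14bd4ba, 328be4a, 9b775e4, 9ee15fc, b3ded82, b479c84}.
Only in a8cff25's history (ahead): {a8cff25, c0f3f65} — 2.
Only in b3ded82's history (behind): {328be4a, 9b775e4, b3ded82} — 3.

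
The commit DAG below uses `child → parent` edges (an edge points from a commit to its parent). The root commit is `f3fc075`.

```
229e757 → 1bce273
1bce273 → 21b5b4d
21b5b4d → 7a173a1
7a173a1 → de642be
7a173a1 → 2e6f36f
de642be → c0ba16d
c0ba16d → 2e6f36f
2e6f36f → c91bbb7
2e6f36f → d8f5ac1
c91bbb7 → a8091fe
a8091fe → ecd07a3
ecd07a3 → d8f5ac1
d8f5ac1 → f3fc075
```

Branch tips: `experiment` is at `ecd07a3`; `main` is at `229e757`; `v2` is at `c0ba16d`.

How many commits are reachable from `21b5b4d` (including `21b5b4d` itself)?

10

Walking parent pointers from 21b5b4d: reachable set = {21b5b4d, 2e6f36f, 7a173a1, a8091fe, c0ba16d, c91bbb7, d8f5ac1, de642be, ecd07a3, f3fc075}.
That is 10 commits.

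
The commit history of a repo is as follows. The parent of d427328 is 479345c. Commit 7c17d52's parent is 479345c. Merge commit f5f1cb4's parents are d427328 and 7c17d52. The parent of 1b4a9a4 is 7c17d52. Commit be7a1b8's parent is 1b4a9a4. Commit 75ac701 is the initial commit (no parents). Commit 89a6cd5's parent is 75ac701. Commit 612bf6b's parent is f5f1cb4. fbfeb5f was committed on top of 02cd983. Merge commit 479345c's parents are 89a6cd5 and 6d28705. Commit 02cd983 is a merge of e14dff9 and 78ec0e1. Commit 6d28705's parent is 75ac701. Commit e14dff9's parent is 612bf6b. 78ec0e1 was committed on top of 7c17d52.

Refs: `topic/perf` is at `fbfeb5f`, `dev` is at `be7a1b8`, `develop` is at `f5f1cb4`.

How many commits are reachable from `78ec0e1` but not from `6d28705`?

4

Reachable from 78ec0e1: {479345c, 6d28705, 75ac701, 78ec0e1, 7c17d52, 89a6cd5}.
Reachable from 6d28705: {6d28705, 75ac701}.
In 78ec0e1's history but not 6d28705's: {479345c, 78ec0e1, 7c17d52, 89a6cd5} — 4 commits.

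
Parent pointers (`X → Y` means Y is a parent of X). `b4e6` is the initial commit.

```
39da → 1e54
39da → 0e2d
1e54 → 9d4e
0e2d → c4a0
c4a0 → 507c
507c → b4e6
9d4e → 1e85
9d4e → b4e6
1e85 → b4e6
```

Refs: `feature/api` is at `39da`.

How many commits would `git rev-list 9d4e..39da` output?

Reachable from 39da: {0e2d, 1e54, 1e85, 39da, 507c, 9d4e, b4e6, c4a0}.
Reachable from 9d4e: {1e85, 9d4e, b4e6}.
In 39da's history but not 9d4e's: {0e2d, 1e54, 39da, 507c, c4a0} — 5 commits.

5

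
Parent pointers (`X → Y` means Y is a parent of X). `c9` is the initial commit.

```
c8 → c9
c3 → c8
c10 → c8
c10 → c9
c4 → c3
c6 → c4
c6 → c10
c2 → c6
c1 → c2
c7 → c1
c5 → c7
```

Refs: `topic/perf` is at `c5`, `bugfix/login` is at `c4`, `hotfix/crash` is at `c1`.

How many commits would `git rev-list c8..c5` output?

8

Reachable from c5: {c1, c10, c2, c3, c4, c5, c6, c7, c8, c9}.
Reachable from c8: {c8, c9}.
In c5's history but not c8's: {c1, c10, c2, c3, c4, c5, c6, c7} — 8 commits.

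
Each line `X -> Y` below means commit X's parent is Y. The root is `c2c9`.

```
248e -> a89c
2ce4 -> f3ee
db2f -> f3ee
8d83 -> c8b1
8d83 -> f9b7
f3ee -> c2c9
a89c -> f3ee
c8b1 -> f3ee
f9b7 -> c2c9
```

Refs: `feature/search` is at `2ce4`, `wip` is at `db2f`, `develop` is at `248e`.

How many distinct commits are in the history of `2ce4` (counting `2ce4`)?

3

Walking parent pointers from 2ce4: reachable set = {2ce4, c2c9, f3ee}.
That is 3 commits.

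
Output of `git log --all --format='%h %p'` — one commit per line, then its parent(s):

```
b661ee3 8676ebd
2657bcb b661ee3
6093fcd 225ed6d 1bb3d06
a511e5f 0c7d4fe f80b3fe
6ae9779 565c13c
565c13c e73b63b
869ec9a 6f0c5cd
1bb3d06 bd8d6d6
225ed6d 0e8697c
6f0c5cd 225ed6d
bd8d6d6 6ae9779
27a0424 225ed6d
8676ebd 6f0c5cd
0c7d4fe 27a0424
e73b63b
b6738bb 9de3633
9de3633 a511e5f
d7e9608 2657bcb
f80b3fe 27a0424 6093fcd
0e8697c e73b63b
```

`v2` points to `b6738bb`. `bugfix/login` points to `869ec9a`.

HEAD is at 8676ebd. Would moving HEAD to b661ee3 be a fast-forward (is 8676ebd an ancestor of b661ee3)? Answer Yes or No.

A fast-forward from 8676ebd to b661ee3 is possible iff 8676ebd is an ancestor of b661ee3.
Ancestors of b661ee3: {0e8697c, 225ed6d, 6f0c5cd, 8676ebd, b661ee3, e73b63b}.
8676ebd is among them, so fast-forward is possible.

Yes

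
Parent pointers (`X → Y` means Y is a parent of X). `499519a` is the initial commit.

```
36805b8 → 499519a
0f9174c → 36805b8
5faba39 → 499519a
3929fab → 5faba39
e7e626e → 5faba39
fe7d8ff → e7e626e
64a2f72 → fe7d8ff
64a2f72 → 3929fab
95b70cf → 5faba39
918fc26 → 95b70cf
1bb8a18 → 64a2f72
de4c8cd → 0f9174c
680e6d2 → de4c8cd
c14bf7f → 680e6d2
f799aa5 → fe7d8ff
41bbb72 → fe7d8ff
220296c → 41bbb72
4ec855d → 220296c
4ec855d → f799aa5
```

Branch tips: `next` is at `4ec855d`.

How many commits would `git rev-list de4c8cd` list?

4

Walking parent pointers from de4c8cd: reachable set = {0f9174c, 36805b8, 499519a, de4c8cd}.
That is 4 commits.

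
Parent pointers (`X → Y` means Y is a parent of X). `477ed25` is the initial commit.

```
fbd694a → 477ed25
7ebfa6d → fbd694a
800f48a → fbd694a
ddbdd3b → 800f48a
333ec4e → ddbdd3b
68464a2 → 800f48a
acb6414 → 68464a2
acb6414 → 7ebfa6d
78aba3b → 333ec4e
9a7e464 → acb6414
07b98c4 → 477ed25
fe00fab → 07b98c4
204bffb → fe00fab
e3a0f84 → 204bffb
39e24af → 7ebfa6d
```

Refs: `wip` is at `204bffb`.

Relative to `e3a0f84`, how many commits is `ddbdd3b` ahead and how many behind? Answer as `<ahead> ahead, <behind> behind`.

3 ahead, 4 behind

Reachable from ddbdd3b: {477ed25, 800f48a, ddbdd3b, fbd694a}.
Reachable from e3a0f84: {07b98c4, 204bffb, 477ed25, e3a0f84, fe00fab}.
Only in ddbdd3b's history (ahead): {800f48a, ddbdd3b, fbd694a} — 3.
Only in e3a0f84's history (behind): {07b98c4, 204bffb, e3a0f84, fe00fab} — 4.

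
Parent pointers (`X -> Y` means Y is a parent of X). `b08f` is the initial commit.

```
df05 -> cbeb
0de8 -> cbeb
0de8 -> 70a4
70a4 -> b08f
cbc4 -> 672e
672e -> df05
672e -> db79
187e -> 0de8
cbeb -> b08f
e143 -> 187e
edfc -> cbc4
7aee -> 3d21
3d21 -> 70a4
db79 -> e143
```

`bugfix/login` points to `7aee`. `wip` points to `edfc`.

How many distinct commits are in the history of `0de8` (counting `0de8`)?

Walking parent pointers from 0de8: reachable set = {0de8, 70a4, b08f, cbeb}.
That is 4 commits.

4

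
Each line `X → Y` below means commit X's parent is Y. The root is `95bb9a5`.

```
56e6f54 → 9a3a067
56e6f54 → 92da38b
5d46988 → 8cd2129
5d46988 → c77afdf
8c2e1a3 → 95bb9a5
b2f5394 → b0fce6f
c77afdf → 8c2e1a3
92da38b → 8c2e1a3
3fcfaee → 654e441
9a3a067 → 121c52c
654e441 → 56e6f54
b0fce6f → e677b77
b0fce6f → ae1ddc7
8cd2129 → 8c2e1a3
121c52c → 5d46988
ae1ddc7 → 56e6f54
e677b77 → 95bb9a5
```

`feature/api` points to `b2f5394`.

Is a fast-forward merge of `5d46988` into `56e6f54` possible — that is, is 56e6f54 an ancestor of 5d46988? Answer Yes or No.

No

A fast-forward from 56e6f54 to 5d46988 is possible iff 56e6f54 is an ancestor of 5d46988.
Ancestors of 5d46988: {5d46988, 8c2e1a3, 8cd2129, 95bb9a5, c77afdf}.
56e6f54 is not among them, so fast-forward is not possible.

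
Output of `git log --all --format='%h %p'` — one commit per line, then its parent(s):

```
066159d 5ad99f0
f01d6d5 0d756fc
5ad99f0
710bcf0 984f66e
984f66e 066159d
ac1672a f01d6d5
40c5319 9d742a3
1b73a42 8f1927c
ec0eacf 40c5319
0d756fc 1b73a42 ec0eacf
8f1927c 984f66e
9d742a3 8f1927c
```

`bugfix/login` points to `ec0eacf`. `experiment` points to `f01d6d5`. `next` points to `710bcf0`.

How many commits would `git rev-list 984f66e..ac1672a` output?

Reachable from ac1672a: {066159d, 0d756fc, 1b73a42, 40c5319, 5ad99f0, 8f1927c, 984f66e, 9d742a3, ac1672a, ec0eacf, f01d6d5}.
Reachable from 984f66e: {066159d, 5ad99f0, 984f66e}.
In ac1672a's history but not 984f66e's: {0d756fc, 1b73a42, 40c5319, 8f1927c, 9d742a3, ac1672a, ec0eacf, f01d6d5} — 8 commits.

8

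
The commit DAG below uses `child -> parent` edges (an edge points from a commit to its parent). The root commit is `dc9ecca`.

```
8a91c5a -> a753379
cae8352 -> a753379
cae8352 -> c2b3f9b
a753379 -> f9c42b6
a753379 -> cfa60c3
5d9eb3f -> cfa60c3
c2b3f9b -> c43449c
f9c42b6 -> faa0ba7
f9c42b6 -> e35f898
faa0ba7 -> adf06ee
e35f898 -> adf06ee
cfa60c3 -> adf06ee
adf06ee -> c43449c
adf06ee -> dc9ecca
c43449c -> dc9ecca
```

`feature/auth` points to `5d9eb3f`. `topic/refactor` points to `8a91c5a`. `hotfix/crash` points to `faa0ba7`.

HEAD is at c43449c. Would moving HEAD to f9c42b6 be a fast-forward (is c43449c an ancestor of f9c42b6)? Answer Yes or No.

A fast-forward from c43449c to f9c42b6 is possible iff c43449c is an ancestor of f9c42b6.
Ancestors of f9c42b6: {adf06ee, c43449c, dc9ecca, e35f898, f9c42b6, faa0ba7}.
c43449c is among them, so fast-forward is possible.

Yes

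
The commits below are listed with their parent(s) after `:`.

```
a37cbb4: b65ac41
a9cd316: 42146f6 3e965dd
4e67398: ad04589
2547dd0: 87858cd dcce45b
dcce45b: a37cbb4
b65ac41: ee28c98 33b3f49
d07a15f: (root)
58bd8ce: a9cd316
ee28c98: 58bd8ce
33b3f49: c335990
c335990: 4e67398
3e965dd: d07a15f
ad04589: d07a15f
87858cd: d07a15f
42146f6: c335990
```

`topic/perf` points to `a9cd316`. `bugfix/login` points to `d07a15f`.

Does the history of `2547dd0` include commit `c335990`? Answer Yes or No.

Yes

Ancestors of 2547dd0 (commits reachable by following parents): {2547dd0, 33b3f49, 3e965dd, 42146f6, 4e67398, 58bd8ce, 87858cd, a37cbb4, a9cd316, ad04589, b65ac41, c335990, d07a15f, dcce45b, ee28c98}.
c335990 is in that set, so it is an ancestor of 2547dd0.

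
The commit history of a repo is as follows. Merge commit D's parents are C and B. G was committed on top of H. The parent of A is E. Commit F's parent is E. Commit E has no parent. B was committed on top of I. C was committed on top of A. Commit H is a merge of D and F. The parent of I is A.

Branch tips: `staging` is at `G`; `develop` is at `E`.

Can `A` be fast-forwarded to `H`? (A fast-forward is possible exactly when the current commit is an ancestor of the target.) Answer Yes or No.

Yes

A fast-forward from A to H is possible iff A is an ancestor of H.
Ancestors of H: {A, B, C, D, E, F, H, I}.
A is among them, so fast-forward is possible.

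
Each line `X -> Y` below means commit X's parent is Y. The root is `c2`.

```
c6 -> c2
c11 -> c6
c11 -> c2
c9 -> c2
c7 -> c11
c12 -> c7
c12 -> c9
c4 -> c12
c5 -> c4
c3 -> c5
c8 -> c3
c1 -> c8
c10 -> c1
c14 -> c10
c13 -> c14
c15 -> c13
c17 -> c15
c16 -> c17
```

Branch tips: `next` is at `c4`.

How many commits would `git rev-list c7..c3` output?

Reachable from c3: {c11, c12, c2, c3, c4, c5, c6, c7, c9}.
Reachable from c7: {c11, c2, c6, c7}.
In c3's history but not c7's: {c12, c3, c4, c5, c9} — 5 commits.

5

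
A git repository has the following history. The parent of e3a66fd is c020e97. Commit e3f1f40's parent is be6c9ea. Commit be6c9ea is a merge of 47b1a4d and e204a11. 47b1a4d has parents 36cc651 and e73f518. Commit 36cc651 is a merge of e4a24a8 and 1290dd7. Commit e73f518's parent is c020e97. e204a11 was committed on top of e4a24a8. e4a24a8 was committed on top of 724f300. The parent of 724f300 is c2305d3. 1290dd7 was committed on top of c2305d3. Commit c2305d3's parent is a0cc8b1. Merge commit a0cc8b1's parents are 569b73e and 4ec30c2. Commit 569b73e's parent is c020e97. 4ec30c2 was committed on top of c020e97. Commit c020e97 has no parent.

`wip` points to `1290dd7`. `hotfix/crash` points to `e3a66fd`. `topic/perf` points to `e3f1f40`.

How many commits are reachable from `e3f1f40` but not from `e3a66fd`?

13

Reachable from e3f1f40: {1290dd7, 36cc651, 47b1a4d, 4ec30c2, 569b73e, 724f300, a0cc8b1, be6c9ea, c020e97, c2305d3, e204a11, e3f1f40, e4a24a8, e73f518}.
Reachable from e3a66fd: {c020e97, e3a66fd}.
In e3f1f40's history but not e3a66fd's: {1290dd7, 36cc651, 47b1a4d, 4ec30c2, 569b73e, 724f300, a0cc8b1, be6c9ea, c2305d3, e204a11, e3f1f40, e4a24a8, e73f518} — 13 commits.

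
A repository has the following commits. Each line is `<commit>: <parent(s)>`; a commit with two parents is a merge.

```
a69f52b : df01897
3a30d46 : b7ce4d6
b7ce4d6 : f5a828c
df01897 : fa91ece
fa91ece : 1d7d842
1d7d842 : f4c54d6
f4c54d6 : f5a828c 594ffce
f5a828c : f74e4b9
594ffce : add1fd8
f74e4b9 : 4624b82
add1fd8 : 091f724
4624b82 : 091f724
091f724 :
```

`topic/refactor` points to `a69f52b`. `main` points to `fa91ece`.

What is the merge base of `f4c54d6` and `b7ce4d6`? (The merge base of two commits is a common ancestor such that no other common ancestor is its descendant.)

Ancestors of f4c54d6: {091f724, 4624b82, 594ffce, add1fd8, f4c54d6, f5a828c, f74e4b9}.
Ancestors of b7ce4d6: {091f724, 4624b82, b7ce4d6, f5a828c, f74e4b9}.
Common ancestors: {091f724, 4624b82, f5a828c, f74e4b9}.
Among these, f5a828c is not an ancestor of any other common ancestor — it is the merge base.

f5a828c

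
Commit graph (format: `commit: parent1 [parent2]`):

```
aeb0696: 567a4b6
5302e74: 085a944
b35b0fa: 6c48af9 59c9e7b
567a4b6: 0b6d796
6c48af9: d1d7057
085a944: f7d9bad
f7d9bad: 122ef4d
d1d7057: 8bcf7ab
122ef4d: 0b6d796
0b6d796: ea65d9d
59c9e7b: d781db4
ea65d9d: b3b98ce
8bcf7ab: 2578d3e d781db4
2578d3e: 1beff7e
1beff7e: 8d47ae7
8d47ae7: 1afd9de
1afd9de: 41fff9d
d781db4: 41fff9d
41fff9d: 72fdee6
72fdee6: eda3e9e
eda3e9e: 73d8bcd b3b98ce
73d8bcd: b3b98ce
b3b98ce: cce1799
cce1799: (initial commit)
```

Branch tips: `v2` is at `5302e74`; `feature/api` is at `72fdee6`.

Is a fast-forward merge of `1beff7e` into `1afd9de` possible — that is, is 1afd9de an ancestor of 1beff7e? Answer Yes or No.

Yes

A fast-forward from 1afd9de to 1beff7e is possible iff 1afd9de is an ancestor of 1beff7e.
Ancestors of 1beff7e: {1afd9de, 1beff7e, 41fff9d, 72fdee6, 73d8bcd, 8d47ae7, b3b98ce, cce1799, eda3e9e}.
1afd9de is among them, so fast-forward is possible.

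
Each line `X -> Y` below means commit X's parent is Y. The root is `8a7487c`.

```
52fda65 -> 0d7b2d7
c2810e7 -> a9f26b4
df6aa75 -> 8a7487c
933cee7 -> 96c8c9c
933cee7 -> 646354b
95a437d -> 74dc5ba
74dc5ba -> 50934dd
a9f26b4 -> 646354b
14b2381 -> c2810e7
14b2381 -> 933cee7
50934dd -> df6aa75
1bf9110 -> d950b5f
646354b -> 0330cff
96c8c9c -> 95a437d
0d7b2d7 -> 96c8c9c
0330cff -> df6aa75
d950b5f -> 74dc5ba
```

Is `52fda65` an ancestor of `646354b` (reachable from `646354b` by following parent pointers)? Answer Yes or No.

Ancestors of 646354b: {0330cff, 646354b, 8a7487c, df6aa75}.
52fda65 is not in that set, so it is not an ancestor of 646354b.

No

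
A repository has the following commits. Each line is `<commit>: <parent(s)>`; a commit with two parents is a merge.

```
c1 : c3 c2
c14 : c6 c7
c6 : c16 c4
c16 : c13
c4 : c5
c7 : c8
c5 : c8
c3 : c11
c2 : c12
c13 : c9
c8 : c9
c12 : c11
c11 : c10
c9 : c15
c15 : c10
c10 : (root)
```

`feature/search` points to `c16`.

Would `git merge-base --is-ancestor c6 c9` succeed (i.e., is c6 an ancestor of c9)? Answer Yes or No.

No

Ancestors of c9: {c10, c15, c9}.
c6 is not in that set, so it is not an ancestor of c9.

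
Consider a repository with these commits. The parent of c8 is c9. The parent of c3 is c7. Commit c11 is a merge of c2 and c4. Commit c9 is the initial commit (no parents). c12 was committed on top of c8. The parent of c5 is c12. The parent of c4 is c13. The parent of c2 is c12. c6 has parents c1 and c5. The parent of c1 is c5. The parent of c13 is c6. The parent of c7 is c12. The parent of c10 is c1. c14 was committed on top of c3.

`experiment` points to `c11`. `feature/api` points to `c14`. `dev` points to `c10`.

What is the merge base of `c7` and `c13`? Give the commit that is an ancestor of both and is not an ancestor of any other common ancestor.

Ancestors of c7: {c12, c7, c8, c9}.
Ancestors of c13: {c1, c12, c13, c5, c6, c8, c9}.
Common ancestors: {c12, c8, c9}.
Among these, c12 is not an ancestor of any other common ancestor — it is the merge base.

c12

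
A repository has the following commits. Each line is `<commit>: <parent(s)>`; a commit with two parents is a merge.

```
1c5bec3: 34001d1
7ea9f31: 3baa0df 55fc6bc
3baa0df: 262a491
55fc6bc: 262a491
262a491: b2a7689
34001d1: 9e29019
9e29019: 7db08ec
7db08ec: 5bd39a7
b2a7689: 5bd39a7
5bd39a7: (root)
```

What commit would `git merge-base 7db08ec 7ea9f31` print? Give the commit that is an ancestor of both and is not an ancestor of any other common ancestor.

Ancestors of 7db08ec: {5bd39a7, 7db08ec}.
Ancestors of 7ea9f31: {262a491, 3baa0df, 55fc6bc, 5bd39a7, 7ea9f31, b2a7689}.
Common ancestors: {5bd39a7}.
The only common ancestor is 5bd39a7, so it is the merge base.

5bd39a7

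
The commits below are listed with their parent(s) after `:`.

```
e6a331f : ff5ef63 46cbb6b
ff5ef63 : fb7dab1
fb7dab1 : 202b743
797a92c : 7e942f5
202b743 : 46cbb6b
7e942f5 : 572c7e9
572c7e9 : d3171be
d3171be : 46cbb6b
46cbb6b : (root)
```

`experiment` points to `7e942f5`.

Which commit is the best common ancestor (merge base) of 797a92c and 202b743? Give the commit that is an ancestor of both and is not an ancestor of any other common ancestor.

46cbb6b

Ancestors of 797a92c: {46cbb6b, 572c7e9, 797a92c, 7e942f5, d3171be}.
Ancestors of 202b743: {202b743, 46cbb6b}.
Common ancestors: {46cbb6b}.
The only common ancestor is 46cbb6b, so it is the merge base.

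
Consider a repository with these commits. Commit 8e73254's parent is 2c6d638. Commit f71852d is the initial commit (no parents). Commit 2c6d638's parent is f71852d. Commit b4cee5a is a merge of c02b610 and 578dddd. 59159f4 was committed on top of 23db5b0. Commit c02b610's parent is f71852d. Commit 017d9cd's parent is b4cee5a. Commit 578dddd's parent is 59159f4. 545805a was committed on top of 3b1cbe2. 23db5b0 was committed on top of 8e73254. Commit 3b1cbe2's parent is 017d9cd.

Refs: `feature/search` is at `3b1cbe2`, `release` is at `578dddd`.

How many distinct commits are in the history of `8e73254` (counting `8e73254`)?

3

Walking parent pointers from 8e73254: reachable set = {2c6d638, 8e73254, f71852d}.
That is 3 commits.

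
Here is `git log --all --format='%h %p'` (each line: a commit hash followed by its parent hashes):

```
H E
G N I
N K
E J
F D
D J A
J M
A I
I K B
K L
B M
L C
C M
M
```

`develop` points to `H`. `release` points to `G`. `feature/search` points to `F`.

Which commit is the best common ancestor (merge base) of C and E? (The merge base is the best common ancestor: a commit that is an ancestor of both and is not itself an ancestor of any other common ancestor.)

Ancestors of C: {C, M}.
Ancestors of E: {E, J, M}.
Common ancestors: {M}.
The only common ancestor is M, so it is the merge base.

M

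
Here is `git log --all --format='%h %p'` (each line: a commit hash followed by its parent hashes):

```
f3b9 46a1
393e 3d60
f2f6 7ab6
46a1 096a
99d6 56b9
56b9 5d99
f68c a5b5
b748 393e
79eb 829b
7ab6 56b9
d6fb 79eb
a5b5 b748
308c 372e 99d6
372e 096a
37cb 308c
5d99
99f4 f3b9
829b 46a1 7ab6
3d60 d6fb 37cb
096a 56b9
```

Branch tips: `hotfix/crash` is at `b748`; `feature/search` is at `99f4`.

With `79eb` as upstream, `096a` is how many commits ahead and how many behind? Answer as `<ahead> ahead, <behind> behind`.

0 ahead, 4 behind

Reachable from 096a: {096a, 56b9, 5d99}.
Reachable from 79eb: {096a, 46a1, 56b9, 5d99, 79eb, 7ab6, 829b}.
Only in 096a's history (ahead): {} — 0.
Only in 79eb's history (behind): {46a1, 79eb, 7ab6, 829b} — 4.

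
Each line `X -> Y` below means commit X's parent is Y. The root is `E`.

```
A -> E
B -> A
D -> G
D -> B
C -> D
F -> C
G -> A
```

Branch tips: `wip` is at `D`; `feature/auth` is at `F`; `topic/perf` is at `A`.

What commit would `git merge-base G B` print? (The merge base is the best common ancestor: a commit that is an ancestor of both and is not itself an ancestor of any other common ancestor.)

Ancestors of G: {A, E, G}.
Ancestors of B: {A, B, E}.
Common ancestors: {A, E}.
Among these, A is not an ancestor of any other common ancestor — it is the merge base.

A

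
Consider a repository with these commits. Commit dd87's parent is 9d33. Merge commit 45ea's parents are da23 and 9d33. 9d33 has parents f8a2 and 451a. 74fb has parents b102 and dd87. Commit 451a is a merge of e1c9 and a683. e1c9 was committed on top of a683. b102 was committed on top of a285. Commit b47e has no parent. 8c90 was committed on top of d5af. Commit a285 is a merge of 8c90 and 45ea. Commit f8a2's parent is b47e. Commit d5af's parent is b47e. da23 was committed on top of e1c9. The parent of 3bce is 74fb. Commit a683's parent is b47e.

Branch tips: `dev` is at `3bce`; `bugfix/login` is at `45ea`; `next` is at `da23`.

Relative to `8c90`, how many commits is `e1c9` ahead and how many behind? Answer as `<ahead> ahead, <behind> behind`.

2 ahead, 2 behind

Reachable from e1c9: {a683, b47e, e1c9}.
Reachable from 8c90: {8c90, b47e, d5af}.
Only in e1c9's history (ahead): {a683, e1c9} — 2.
Only in 8c90's history (behind): {8c90, d5af} — 2.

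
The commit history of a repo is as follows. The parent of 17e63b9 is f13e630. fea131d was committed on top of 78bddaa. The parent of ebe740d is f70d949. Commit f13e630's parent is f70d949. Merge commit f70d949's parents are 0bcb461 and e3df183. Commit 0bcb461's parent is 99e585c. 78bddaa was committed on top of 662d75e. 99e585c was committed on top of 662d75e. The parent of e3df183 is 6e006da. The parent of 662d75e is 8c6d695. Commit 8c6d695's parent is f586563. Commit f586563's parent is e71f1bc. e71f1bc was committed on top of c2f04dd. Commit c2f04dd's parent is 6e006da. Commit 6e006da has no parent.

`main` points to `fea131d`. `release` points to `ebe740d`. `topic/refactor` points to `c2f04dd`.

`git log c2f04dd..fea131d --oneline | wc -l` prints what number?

6

Reachable from fea131d: {662d75e, 6e006da, 78bddaa, 8c6d695, c2f04dd, e71f1bc, f586563, fea131d}.
Reachable from c2f04dd: {6e006da, c2f04dd}.
In fea131d's history but not c2f04dd's: {662d75e, 78bddaa, 8c6d695, e71f1bc, f586563, fea131d} — 6 commits.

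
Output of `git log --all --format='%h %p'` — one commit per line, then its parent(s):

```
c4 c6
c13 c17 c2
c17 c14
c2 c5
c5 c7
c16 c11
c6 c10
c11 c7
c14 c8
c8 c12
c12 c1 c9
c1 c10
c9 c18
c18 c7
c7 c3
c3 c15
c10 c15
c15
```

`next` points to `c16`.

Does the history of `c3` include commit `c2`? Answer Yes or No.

Ancestors of c3: {c15, c3}.
c2 is not in that set, so it is not an ancestor of c3.

No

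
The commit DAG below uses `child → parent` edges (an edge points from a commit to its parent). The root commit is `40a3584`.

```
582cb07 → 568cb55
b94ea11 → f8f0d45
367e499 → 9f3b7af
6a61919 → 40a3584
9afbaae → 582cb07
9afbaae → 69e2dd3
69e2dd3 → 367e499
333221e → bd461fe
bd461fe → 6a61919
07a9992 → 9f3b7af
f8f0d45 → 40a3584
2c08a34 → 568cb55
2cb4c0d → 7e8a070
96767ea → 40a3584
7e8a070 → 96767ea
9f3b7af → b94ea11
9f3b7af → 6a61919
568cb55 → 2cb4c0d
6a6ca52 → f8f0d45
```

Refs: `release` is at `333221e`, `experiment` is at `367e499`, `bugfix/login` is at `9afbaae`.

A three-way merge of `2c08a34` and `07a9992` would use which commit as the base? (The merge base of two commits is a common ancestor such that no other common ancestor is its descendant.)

40a3584

Ancestors of 2c08a34: {2c08a34, 2cb4c0d, 40a3584, 568cb55, 7e8a070, 96767ea}.
Ancestors of 07a9992: {07a9992, 40a3584, 6a61919, 9f3b7af, b94ea11, f8f0d45}.
Common ancestors: {40a3584}.
The only common ancestor is 40a3584, so it is the merge base.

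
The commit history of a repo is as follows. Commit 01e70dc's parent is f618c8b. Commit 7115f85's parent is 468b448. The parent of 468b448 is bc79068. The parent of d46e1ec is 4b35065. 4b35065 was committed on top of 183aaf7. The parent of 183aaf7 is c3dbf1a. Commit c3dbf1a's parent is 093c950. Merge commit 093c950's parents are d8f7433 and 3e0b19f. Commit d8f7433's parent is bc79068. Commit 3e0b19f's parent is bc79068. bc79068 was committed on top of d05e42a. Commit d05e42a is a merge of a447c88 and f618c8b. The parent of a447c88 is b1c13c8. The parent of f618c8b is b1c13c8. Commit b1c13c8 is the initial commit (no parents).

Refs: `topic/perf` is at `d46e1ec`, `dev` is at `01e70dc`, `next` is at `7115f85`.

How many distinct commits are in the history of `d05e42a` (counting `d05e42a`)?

Walking parent pointers from d05e42a: reachable set = {a447c88, b1c13c8, d05e42a, f618c8b}.
That is 4 commits.

4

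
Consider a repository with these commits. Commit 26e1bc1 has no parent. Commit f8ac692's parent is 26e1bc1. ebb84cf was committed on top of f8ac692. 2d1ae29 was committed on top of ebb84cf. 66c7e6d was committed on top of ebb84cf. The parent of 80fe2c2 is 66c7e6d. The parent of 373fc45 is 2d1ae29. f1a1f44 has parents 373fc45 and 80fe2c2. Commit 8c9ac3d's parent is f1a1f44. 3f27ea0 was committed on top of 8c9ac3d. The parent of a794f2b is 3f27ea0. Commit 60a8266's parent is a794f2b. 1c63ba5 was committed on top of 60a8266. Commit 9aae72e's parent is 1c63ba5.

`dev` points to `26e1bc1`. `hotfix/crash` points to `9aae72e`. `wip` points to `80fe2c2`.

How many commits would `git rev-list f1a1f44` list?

Walking parent pointers from f1a1f44: reachable set = {26e1bc1, 2d1ae29, 373fc45, 66c7e6d, 80fe2c2, ebb84cf, f1a1f44, f8ac692}.
That is 8 commits.

8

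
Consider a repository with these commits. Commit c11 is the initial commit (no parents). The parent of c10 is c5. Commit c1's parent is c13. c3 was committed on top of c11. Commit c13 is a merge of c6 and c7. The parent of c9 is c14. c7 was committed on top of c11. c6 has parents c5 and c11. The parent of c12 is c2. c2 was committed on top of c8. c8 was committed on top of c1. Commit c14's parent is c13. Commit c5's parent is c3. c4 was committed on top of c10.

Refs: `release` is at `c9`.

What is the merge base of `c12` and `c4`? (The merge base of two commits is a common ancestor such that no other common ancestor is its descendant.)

Ancestors of c12: {c1, c11, c12, c13, c2, c3, c5, c6, c7, c8}.
Ancestors of c4: {c10, c11, c3, c4, c5}.
Common ancestors: {c11, c3, c5}.
Among these, c5 is not an ancestor of any other common ancestor — it is the merge base.

c5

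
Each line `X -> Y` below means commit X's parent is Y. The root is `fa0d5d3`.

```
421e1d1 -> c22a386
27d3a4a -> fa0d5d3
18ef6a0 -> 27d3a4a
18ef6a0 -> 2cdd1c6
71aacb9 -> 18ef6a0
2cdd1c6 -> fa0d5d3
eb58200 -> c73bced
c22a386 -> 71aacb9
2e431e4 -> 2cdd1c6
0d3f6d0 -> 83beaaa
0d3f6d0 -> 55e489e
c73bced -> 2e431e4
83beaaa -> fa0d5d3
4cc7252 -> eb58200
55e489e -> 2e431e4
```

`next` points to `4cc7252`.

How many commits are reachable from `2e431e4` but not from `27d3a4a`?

2

Reachable from 2e431e4: {2cdd1c6, 2e431e4, fa0d5d3}.
Reachable from 27d3a4a: {27d3a4a, fa0d5d3}.
In 2e431e4's history but not 27d3a4a's: {2cdd1c6, 2e431e4} — 2 commits.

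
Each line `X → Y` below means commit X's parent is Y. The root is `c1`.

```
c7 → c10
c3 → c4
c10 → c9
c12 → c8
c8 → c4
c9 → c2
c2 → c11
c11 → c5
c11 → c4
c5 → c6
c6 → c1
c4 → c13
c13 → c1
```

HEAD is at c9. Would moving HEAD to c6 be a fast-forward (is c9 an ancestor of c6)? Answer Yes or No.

No

A fast-forward from c9 to c6 is possible iff c9 is an ancestor of c6.
Ancestors of c6: {c1, c6}.
c9 is not among them, so fast-forward is not possible.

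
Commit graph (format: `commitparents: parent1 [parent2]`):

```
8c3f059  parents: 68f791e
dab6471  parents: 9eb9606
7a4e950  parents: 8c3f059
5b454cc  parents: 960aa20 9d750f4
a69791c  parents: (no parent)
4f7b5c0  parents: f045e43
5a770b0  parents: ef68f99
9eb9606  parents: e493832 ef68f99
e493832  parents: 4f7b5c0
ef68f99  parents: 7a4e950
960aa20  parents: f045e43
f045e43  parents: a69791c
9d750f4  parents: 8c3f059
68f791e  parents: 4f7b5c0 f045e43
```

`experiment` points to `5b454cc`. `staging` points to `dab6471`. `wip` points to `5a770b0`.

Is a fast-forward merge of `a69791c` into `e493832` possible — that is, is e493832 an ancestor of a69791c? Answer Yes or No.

No

A fast-forward from e493832 to a69791c is possible iff e493832 is an ancestor of a69791c.
Ancestors of a69791c: {a69791c}.
e493832 is not among them, so fast-forward is not possible.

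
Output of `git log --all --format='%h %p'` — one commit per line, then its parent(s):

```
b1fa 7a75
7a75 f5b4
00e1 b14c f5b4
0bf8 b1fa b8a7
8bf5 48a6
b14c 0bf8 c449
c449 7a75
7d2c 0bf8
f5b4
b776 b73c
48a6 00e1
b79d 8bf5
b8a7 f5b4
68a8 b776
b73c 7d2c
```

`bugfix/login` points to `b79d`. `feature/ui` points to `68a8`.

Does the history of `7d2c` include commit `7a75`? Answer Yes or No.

Yes

Ancestors of 7d2c (commits reachable by following parents): {0bf8, 7a75, 7d2c, b1fa, b8a7, f5b4}.
7a75 is in that set, so it is an ancestor of 7d2c.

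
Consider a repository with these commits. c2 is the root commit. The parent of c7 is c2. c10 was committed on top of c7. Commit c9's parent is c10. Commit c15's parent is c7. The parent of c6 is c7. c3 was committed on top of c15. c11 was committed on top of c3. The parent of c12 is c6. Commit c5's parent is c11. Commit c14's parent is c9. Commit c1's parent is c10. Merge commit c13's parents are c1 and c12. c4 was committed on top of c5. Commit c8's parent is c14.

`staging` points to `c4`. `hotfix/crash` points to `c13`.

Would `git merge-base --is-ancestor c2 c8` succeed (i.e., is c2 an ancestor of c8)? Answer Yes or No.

Yes

Ancestors of c8 (commits reachable by following parents): {c10, c14, c2, c7, c8, c9}.
c2 is in that set, so it is an ancestor of c8.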